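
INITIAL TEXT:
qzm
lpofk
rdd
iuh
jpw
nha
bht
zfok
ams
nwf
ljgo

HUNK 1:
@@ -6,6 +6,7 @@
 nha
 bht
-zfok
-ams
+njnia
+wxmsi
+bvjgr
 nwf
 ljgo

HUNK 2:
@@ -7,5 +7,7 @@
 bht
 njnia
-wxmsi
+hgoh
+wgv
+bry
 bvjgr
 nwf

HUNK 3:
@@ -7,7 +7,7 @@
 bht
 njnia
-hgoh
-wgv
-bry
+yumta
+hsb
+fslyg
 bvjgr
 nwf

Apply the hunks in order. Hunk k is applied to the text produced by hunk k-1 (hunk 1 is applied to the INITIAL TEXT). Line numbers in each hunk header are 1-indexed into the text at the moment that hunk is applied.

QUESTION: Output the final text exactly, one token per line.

Hunk 1: at line 6 remove [zfok,ams] add [njnia,wxmsi,bvjgr] -> 12 lines: qzm lpofk rdd iuh jpw nha bht njnia wxmsi bvjgr nwf ljgo
Hunk 2: at line 7 remove [wxmsi] add [hgoh,wgv,bry] -> 14 lines: qzm lpofk rdd iuh jpw nha bht njnia hgoh wgv bry bvjgr nwf ljgo
Hunk 3: at line 7 remove [hgoh,wgv,bry] add [yumta,hsb,fslyg] -> 14 lines: qzm lpofk rdd iuh jpw nha bht njnia yumta hsb fslyg bvjgr nwf ljgo

Answer: qzm
lpofk
rdd
iuh
jpw
nha
bht
njnia
yumta
hsb
fslyg
bvjgr
nwf
ljgo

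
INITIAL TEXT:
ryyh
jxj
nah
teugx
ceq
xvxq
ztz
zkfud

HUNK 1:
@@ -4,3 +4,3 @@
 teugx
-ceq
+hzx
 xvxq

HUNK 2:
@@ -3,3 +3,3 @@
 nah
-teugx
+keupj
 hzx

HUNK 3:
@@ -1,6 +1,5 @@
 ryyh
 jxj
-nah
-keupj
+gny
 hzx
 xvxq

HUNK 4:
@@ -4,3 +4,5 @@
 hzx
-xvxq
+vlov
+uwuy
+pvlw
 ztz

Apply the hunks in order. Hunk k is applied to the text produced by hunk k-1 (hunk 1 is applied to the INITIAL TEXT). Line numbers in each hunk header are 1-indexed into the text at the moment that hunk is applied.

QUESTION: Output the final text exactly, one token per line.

Answer: ryyh
jxj
gny
hzx
vlov
uwuy
pvlw
ztz
zkfud

Derivation:
Hunk 1: at line 4 remove [ceq] add [hzx] -> 8 lines: ryyh jxj nah teugx hzx xvxq ztz zkfud
Hunk 2: at line 3 remove [teugx] add [keupj] -> 8 lines: ryyh jxj nah keupj hzx xvxq ztz zkfud
Hunk 3: at line 1 remove [nah,keupj] add [gny] -> 7 lines: ryyh jxj gny hzx xvxq ztz zkfud
Hunk 4: at line 4 remove [xvxq] add [vlov,uwuy,pvlw] -> 9 lines: ryyh jxj gny hzx vlov uwuy pvlw ztz zkfud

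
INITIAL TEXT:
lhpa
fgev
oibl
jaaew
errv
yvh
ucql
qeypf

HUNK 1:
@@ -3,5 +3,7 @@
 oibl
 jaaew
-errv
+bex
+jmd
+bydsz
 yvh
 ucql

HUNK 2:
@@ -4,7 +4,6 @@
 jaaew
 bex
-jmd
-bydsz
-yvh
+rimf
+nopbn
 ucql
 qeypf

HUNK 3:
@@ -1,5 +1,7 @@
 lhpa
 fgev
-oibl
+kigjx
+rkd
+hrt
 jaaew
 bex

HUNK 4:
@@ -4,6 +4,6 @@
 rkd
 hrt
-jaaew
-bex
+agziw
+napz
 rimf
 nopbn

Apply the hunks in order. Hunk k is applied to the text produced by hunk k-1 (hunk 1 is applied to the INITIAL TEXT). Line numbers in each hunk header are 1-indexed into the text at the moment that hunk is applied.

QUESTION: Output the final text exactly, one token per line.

Answer: lhpa
fgev
kigjx
rkd
hrt
agziw
napz
rimf
nopbn
ucql
qeypf

Derivation:
Hunk 1: at line 3 remove [errv] add [bex,jmd,bydsz] -> 10 lines: lhpa fgev oibl jaaew bex jmd bydsz yvh ucql qeypf
Hunk 2: at line 4 remove [jmd,bydsz,yvh] add [rimf,nopbn] -> 9 lines: lhpa fgev oibl jaaew bex rimf nopbn ucql qeypf
Hunk 3: at line 1 remove [oibl] add [kigjx,rkd,hrt] -> 11 lines: lhpa fgev kigjx rkd hrt jaaew bex rimf nopbn ucql qeypf
Hunk 4: at line 4 remove [jaaew,bex] add [agziw,napz] -> 11 lines: lhpa fgev kigjx rkd hrt agziw napz rimf nopbn ucql qeypf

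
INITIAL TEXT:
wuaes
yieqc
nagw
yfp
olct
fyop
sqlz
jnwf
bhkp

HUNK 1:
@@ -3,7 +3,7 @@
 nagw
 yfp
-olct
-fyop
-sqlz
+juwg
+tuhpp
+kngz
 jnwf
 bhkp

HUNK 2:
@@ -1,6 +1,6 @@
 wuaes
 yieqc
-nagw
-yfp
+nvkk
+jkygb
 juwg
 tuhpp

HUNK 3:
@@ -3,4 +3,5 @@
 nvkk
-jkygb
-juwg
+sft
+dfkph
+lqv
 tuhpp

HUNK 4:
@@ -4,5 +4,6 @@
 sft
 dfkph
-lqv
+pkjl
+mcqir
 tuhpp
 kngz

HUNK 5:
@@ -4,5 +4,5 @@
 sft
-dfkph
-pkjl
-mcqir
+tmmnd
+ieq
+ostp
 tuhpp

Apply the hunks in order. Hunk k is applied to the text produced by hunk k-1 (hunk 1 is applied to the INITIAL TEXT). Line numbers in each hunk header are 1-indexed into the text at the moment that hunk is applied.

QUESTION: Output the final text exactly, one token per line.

Hunk 1: at line 3 remove [olct,fyop,sqlz] add [juwg,tuhpp,kngz] -> 9 lines: wuaes yieqc nagw yfp juwg tuhpp kngz jnwf bhkp
Hunk 2: at line 1 remove [nagw,yfp] add [nvkk,jkygb] -> 9 lines: wuaes yieqc nvkk jkygb juwg tuhpp kngz jnwf bhkp
Hunk 3: at line 3 remove [jkygb,juwg] add [sft,dfkph,lqv] -> 10 lines: wuaes yieqc nvkk sft dfkph lqv tuhpp kngz jnwf bhkp
Hunk 4: at line 4 remove [lqv] add [pkjl,mcqir] -> 11 lines: wuaes yieqc nvkk sft dfkph pkjl mcqir tuhpp kngz jnwf bhkp
Hunk 5: at line 4 remove [dfkph,pkjl,mcqir] add [tmmnd,ieq,ostp] -> 11 lines: wuaes yieqc nvkk sft tmmnd ieq ostp tuhpp kngz jnwf bhkp

Answer: wuaes
yieqc
nvkk
sft
tmmnd
ieq
ostp
tuhpp
kngz
jnwf
bhkp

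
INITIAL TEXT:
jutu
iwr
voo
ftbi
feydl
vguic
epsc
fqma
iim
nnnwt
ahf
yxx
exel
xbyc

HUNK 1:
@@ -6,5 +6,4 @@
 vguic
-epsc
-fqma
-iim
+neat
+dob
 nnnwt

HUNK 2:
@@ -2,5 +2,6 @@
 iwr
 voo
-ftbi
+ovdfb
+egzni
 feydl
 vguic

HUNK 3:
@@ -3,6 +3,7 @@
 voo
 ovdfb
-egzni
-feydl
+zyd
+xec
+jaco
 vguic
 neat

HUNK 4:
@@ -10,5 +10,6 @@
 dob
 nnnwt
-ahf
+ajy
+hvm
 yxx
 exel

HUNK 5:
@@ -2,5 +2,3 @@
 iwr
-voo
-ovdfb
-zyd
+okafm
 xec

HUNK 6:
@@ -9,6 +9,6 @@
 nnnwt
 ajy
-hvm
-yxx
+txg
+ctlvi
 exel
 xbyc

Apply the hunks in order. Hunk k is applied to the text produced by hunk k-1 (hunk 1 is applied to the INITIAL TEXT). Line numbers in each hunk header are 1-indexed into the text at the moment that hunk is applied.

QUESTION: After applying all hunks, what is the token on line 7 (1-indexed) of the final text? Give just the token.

Answer: neat

Derivation:
Hunk 1: at line 6 remove [epsc,fqma,iim] add [neat,dob] -> 13 lines: jutu iwr voo ftbi feydl vguic neat dob nnnwt ahf yxx exel xbyc
Hunk 2: at line 2 remove [ftbi] add [ovdfb,egzni] -> 14 lines: jutu iwr voo ovdfb egzni feydl vguic neat dob nnnwt ahf yxx exel xbyc
Hunk 3: at line 3 remove [egzni,feydl] add [zyd,xec,jaco] -> 15 lines: jutu iwr voo ovdfb zyd xec jaco vguic neat dob nnnwt ahf yxx exel xbyc
Hunk 4: at line 10 remove [ahf] add [ajy,hvm] -> 16 lines: jutu iwr voo ovdfb zyd xec jaco vguic neat dob nnnwt ajy hvm yxx exel xbyc
Hunk 5: at line 2 remove [voo,ovdfb,zyd] add [okafm] -> 14 lines: jutu iwr okafm xec jaco vguic neat dob nnnwt ajy hvm yxx exel xbyc
Hunk 6: at line 9 remove [hvm,yxx] add [txg,ctlvi] -> 14 lines: jutu iwr okafm xec jaco vguic neat dob nnnwt ajy txg ctlvi exel xbyc
Final line 7: neat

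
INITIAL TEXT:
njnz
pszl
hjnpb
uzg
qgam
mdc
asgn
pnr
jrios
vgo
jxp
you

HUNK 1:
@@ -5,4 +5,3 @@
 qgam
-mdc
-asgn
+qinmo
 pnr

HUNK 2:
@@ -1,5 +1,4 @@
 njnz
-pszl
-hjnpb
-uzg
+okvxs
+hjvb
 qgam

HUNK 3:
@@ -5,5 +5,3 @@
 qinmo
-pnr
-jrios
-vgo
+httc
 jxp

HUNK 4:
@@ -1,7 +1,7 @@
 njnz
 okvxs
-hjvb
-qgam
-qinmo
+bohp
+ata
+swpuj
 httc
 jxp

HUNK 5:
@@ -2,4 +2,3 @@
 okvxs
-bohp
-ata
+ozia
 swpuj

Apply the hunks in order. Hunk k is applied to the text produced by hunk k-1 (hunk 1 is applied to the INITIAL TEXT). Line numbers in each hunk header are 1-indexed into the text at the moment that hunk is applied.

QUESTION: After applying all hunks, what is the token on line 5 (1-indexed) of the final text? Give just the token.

Answer: httc

Derivation:
Hunk 1: at line 5 remove [mdc,asgn] add [qinmo] -> 11 lines: njnz pszl hjnpb uzg qgam qinmo pnr jrios vgo jxp you
Hunk 2: at line 1 remove [pszl,hjnpb,uzg] add [okvxs,hjvb] -> 10 lines: njnz okvxs hjvb qgam qinmo pnr jrios vgo jxp you
Hunk 3: at line 5 remove [pnr,jrios,vgo] add [httc] -> 8 lines: njnz okvxs hjvb qgam qinmo httc jxp you
Hunk 4: at line 1 remove [hjvb,qgam,qinmo] add [bohp,ata,swpuj] -> 8 lines: njnz okvxs bohp ata swpuj httc jxp you
Hunk 5: at line 2 remove [bohp,ata] add [ozia] -> 7 lines: njnz okvxs ozia swpuj httc jxp you
Final line 5: httc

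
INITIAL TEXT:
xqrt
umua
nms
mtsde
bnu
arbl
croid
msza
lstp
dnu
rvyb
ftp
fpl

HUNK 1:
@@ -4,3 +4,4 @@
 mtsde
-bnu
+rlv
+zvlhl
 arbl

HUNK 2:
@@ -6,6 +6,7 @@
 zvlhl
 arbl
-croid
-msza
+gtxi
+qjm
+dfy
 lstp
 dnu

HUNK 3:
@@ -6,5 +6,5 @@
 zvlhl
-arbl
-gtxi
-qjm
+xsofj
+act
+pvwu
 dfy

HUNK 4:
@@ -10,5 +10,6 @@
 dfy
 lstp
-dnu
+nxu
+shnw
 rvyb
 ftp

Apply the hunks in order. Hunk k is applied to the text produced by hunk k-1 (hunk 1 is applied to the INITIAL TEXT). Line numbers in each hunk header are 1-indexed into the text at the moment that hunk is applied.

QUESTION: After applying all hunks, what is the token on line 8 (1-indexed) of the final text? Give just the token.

Hunk 1: at line 4 remove [bnu] add [rlv,zvlhl] -> 14 lines: xqrt umua nms mtsde rlv zvlhl arbl croid msza lstp dnu rvyb ftp fpl
Hunk 2: at line 6 remove [croid,msza] add [gtxi,qjm,dfy] -> 15 lines: xqrt umua nms mtsde rlv zvlhl arbl gtxi qjm dfy lstp dnu rvyb ftp fpl
Hunk 3: at line 6 remove [arbl,gtxi,qjm] add [xsofj,act,pvwu] -> 15 lines: xqrt umua nms mtsde rlv zvlhl xsofj act pvwu dfy lstp dnu rvyb ftp fpl
Hunk 4: at line 10 remove [dnu] add [nxu,shnw] -> 16 lines: xqrt umua nms mtsde rlv zvlhl xsofj act pvwu dfy lstp nxu shnw rvyb ftp fpl
Final line 8: act

Answer: act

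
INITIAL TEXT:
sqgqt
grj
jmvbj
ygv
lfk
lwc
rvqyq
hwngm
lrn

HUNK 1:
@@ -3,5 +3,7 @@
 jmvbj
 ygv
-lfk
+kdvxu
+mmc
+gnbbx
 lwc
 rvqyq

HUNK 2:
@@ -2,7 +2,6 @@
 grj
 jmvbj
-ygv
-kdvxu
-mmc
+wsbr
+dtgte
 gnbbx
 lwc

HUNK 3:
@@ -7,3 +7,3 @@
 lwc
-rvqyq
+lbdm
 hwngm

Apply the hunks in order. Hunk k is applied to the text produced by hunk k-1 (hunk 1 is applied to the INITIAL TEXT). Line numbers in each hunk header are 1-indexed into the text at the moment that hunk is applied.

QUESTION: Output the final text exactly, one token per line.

Hunk 1: at line 3 remove [lfk] add [kdvxu,mmc,gnbbx] -> 11 lines: sqgqt grj jmvbj ygv kdvxu mmc gnbbx lwc rvqyq hwngm lrn
Hunk 2: at line 2 remove [ygv,kdvxu,mmc] add [wsbr,dtgte] -> 10 lines: sqgqt grj jmvbj wsbr dtgte gnbbx lwc rvqyq hwngm lrn
Hunk 3: at line 7 remove [rvqyq] add [lbdm] -> 10 lines: sqgqt grj jmvbj wsbr dtgte gnbbx lwc lbdm hwngm lrn

Answer: sqgqt
grj
jmvbj
wsbr
dtgte
gnbbx
lwc
lbdm
hwngm
lrn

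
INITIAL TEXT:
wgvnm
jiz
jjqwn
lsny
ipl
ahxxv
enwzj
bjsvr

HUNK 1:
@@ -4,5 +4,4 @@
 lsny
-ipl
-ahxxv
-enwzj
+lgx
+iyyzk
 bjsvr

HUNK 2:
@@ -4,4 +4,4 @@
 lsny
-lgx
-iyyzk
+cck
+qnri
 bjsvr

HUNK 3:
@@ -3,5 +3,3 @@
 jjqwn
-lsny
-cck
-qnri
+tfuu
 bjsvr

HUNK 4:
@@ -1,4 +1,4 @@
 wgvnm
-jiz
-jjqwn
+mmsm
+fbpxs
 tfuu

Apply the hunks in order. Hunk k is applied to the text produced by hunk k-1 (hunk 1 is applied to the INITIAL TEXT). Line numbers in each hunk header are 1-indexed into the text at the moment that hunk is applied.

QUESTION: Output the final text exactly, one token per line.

Hunk 1: at line 4 remove [ipl,ahxxv,enwzj] add [lgx,iyyzk] -> 7 lines: wgvnm jiz jjqwn lsny lgx iyyzk bjsvr
Hunk 2: at line 4 remove [lgx,iyyzk] add [cck,qnri] -> 7 lines: wgvnm jiz jjqwn lsny cck qnri bjsvr
Hunk 3: at line 3 remove [lsny,cck,qnri] add [tfuu] -> 5 lines: wgvnm jiz jjqwn tfuu bjsvr
Hunk 4: at line 1 remove [jiz,jjqwn] add [mmsm,fbpxs] -> 5 lines: wgvnm mmsm fbpxs tfuu bjsvr

Answer: wgvnm
mmsm
fbpxs
tfuu
bjsvr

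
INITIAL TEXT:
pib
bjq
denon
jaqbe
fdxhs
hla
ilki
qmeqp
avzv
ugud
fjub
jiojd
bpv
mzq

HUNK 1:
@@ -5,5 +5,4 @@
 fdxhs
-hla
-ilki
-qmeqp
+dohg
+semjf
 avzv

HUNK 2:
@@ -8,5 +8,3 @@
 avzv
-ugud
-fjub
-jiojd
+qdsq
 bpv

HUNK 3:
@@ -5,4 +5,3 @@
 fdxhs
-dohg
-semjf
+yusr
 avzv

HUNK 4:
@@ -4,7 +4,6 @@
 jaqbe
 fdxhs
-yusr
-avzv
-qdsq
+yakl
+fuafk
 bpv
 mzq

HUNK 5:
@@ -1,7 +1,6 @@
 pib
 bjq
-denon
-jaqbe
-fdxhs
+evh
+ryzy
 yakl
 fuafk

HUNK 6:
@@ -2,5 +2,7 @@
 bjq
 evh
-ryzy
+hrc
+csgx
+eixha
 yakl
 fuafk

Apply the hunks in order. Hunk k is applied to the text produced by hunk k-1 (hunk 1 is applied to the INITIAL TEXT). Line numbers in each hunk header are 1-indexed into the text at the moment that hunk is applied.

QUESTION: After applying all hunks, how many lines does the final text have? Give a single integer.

Hunk 1: at line 5 remove [hla,ilki,qmeqp] add [dohg,semjf] -> 13 lines: pib bjq denon jaqbe fdxhs dohg semjf avzv ugud fjub jiojd bpv mzq
Hunk 2: at line 8 remove [ugud,fjub,jiojd] add [qdsq] -> 11 lines: pib bjq denon jaqbe fdxhs dohg semjf avzv qdsq bpv mzq
Hunk 3: at line 5 remove [dohg,semjf] add [yusr] -> 10 lines: pib bjq denon jaqbe fdxhs yusr avzv qdsq bpv mzq
Hunk 4: at line 4 remove [yusr,avzv,qdsq] add [yakl,fuafk] -> 9 lines: pib bjq denon jaqbe fdxhs yakl fuafk bpv mzq
Hunk 5: at line 1 remove [denon,jaqbe,fdxhs] add [evh,ryzy] -> 8 lines: pib bjq evh ryzy yakl fuafk bpv mzq
Hunk 6: at line 2 remove [ryzy] add [hrc,csgx,eixha] -> 10 lines: pib bjq evh hrc csgx eixha yakl fuafk bpv mzq
Final line count: 10

Answer: 10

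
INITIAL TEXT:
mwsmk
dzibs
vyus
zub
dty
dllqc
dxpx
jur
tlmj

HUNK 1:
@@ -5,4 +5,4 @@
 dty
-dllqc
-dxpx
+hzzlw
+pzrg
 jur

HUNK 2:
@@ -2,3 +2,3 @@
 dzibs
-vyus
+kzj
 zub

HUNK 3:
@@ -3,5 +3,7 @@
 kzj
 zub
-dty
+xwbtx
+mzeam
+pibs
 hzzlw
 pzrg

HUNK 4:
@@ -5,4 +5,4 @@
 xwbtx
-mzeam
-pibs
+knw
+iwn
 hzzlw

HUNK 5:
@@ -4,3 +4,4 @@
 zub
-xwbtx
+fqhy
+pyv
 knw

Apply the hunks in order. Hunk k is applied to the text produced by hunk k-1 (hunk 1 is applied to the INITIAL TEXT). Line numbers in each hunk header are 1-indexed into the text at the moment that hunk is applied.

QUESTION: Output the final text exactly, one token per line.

Hunk 1: at line 5 remove [dllqc,dxpx] add [hzzlw,pzrg] -> 9 lines: mwsmk dzibs vyus zub dty hzzlw pzrg jur tlmj
Hunk 2: at line 2 remove [vyus] add [kzj] -> 9 lines: mwsmk dzibs kzj zub dty hzzlw pzrg jur tlmj
Hunk 3: at line 3 remove [dty] add [xwbtx,mzeam,pibs] -> 11 lines: mwsmk dzibs kzj zub xwbtx mzeam pibs hzzlw pzrg jur tlmj
Hunk 4: at line 5 remove [mzeam,pibs] add [knw,iwn] -> 11 lines: mwsmk dzibs kzj zub xwbtx knw iwn hzzlw pzrg jur tlmj
Hunk 5: at line 4 remove [xwbtx] add [fqhy,pyv] -> 12 lines: mwsmk dzibs kzj zub fqhy pyv knw iwn hzzlw pzrg jur tlmj

Answer: mwsmk
dzibs
kzj
zub
fqhy
pyv
knw
iwn
hzzlw
pzrg
jur
tlmj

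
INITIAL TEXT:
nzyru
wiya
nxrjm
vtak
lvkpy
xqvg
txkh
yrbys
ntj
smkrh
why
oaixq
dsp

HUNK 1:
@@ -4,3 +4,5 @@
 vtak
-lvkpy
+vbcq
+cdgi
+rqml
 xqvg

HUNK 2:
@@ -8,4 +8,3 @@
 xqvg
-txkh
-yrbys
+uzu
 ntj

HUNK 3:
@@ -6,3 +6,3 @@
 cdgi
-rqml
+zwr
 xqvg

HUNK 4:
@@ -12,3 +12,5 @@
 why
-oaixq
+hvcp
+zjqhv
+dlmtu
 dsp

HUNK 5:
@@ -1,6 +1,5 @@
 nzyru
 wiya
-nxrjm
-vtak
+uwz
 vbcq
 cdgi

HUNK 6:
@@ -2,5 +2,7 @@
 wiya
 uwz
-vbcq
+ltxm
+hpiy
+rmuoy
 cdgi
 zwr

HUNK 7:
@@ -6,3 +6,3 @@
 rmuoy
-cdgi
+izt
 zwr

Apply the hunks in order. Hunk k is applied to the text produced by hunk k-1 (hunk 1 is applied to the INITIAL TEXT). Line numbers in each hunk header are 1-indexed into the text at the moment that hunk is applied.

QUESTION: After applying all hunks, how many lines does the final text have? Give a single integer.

Hunk 1: at line 4 remove [lvkpy] add [vbcq,cdgi,rqml] -> 15 lines: nzyru wiya nxrjm vtak vbcq cdgi rqml xqvg txkh yrbys ntj smkrh why oaixq dsp
Hunk 2: at line 8 remove [txkh,yrbys] add [uzu] -> 14 lines: nzyru wiya nxrjm vtak vbcq cdgi rqml xqvg uzu ntj smkrh why oaixq dsp
Hunk 3: at line 6 remove [rqml] add [zwr] -> 14 lines: nzyru wiya nxrjm vtak vbcq cdgi zwr xqvg uzu ntj smkrh why oaixq dsp
Hunk 4: at line 12 remove [oaixq] add [hvcp,zjqhv,dlmtu] -> 16 lines: nzyru wiya nxrjm vtak vbcq cdgi zwr xqvg uzu ntj smkrh why hvcp zjqhv dlmtu dsp
Hunk 5: at line 1 remove [nxrjm,vtak] add [uwz] -> 15 lines: nzyru wiya uwz vbcq cdgi zwr xqvg uzu ntj smkrh why hvcp zjqhv dlmtu dsp
Hunk 6: at line 2 remove [vbcq] add [ltxm,hpiy,rmuoy] -> 17 lines: nzyru wiya uwz ltxm hpiy rmuoy cdgi zwr xqvg uzu ntj smkrh why hvcp zjqhv dlmtu dsp
Hunk 7: at line 6 remove [cdgi] add [izt] -> 17 lines: nzyru wiya uwz ltxm hpiy rmuoy izt zwr xqvg uzu ntj smkrh why hvcp zjqhv dlmtu dsp
Final line count: 17

Answer: 17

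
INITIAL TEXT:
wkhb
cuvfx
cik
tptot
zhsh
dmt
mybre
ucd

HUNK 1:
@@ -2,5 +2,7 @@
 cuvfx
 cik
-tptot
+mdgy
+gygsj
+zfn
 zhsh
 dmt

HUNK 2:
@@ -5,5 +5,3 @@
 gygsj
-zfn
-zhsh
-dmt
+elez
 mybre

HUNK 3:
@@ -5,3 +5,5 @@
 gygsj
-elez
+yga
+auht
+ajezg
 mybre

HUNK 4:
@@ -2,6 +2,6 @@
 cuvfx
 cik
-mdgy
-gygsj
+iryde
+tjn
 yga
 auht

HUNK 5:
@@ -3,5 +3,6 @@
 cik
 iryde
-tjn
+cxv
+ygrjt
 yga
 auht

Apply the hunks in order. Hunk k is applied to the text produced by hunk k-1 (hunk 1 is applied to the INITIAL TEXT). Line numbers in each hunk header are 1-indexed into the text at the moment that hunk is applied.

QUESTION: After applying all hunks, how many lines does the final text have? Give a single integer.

Hunk 1: at line 2 remove [tptot] add [mdgy,gygsj,zfn] -> 10 lines: wkhb cuvfx cik mdgy gygsj zfn zhsh dmt mybre ucd
Hunk 2: at line 5 remove [zfn,zhsh,dmt] add [elez] -> 8 lines: wkhb cuvfx cik mdgy gygsj elez mybre ucd
Hunk 3: at line 5 remove [elez] add [yga,auht,ajezg] -> 10 lines: wkhb cuvfx cik mdgy gygsj yga auht ajezg mybre ucd
Hunk 4: at line 2 remove [mdgy,gygsj] add [iryde,tjn] -> 10 lines: wkhb cuvfx cik iryde tjn yga auht ajezg mybre ucd
Hunk 5: at line 3 remove [tjn] add [cxv,ygrjt] -> 11 lines: wkhb cuvfx cik iryde cxv ygrjt yga auht ajezg mybre ucd
Final line count: 11

Answer: 11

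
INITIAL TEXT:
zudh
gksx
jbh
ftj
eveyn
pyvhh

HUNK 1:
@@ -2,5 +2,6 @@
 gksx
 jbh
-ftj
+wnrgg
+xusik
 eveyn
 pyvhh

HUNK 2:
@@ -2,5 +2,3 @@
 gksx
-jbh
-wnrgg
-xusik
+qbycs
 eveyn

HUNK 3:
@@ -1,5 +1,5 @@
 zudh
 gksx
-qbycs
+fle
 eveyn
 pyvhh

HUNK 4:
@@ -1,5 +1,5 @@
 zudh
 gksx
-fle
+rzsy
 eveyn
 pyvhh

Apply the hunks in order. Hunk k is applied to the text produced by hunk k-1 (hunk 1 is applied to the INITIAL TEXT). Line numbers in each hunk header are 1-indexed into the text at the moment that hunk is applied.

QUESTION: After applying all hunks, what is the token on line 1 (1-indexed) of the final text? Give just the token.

Answer: zudh

Derivation:
Hunk 1: at line 2 remove [ftj] add [wnrgg,xusik] -> 7 lines: zudh gksx jbh wnrgg xusik eveyn pyvhh
Hunk 2: at line 2 remove [jbh,wnrgg,xusik] add [qbycs] -> 5 lines: zudh gksx qbycs eveyn pyvhh
Hunk 3: at line 1 remove [qbycs] add [fle] -> 5 lines: zudh gksx fle eveyn pyvhh
Hunk 4: at line 1 remove [fle] add [rzsy] -> 5 lines: zudh gksx rzsy eveyn pyvhh
Final line 1: zudh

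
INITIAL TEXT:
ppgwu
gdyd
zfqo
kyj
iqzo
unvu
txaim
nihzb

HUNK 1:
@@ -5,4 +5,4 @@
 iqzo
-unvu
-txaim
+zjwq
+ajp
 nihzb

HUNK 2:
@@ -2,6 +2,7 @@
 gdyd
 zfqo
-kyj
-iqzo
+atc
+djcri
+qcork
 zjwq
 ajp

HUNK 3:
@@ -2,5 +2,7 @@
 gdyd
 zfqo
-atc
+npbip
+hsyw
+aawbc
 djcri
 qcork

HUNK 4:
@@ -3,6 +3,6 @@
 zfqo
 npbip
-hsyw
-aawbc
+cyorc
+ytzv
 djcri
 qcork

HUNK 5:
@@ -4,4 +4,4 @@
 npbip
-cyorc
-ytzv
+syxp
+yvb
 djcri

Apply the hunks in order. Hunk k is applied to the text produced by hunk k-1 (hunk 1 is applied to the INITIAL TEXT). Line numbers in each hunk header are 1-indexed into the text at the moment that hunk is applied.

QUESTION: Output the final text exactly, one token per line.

Answer: ppgwu
gdyd
zfqo
npbip
syxp
yvb
djcri
qcork
zjwq
ajp
nihzb

Derivation:
Hunk 1: at line 5 remove [unvu,txaim] add [zjwq,ajp] -> 8 lines: ppgwu gdyd zfqo kyj iqzo zjwq ajp nihzb
Hunk 2: at line 2 remove [kyj,iqzo] add [atc,djcri,qcork] -> 9 lines: ppgwu gdyd zfqo atc djcri qcork zjwq ajp nihzb
Hunk 3: at line 2 remove [atc] add [npbip,hsyw,aawbc] -> 11 lines: ppgwu gdyd zfqo npbip hsyw aawbc djcri qcork zjwq ajp nihzb
Hunk 4: at line 3 remove [hsyw,aawbc] add [cyorc,ytzv] -> 11 lines: ppgwu gdyd zfqo npbip cyorc ytzv djcri qcork zjwq ajp nihzb
Hunk 5: at line 4 remove [cyorc,ytzv] add [syxp,yvb] -> 11 lines: ppgwu gdyd zfqo npbip syxp yvb djcri qcork zjwq ajp nihzb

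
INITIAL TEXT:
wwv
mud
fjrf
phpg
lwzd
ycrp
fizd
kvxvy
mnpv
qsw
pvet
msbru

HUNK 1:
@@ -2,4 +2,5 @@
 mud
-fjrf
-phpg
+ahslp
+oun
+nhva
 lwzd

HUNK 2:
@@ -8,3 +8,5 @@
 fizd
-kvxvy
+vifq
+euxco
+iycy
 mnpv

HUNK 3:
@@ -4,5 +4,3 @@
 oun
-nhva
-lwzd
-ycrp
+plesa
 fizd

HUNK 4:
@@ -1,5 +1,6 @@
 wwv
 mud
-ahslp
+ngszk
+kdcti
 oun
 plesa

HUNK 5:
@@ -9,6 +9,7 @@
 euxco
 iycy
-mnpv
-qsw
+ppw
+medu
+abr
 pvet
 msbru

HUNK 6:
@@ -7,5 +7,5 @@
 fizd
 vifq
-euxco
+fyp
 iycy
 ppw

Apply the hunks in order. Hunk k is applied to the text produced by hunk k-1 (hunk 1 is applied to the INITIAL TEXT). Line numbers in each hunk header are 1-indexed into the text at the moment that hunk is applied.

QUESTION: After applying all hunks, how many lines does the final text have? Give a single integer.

Answer: 15

Derivation:
Hunk 1: at line 2 remove [fjrf,phpg] add [ahslp,oun,nhva] -> 13 lines: wwv mud ahslp oun nhva lwzd ycrp fizd kvxvy mnpv qsw pvet msbru
Hunk 2: at line 8 remove [kvxvy] add [vifq,euxco,iycy] -> 15 lines: wwv mud ahslp oun nhva lwzd ycrp fizd vifq euxco iycy mnpv qsw pvet msbru
Hunk 3: at line 4 remove [nhva,lwzd,ycrp] add [plesa] -> 13 lines: wwv mud ahslp oun plesa fizd vifq euxco iycy mnpv qsw pvet msbru
Hunk 4: at line 1 remove [ahslp] add [ngszk,kdcti] -> 14 lines: wwv mud ngszk kdcti oun plesa fizd vifq euxco iycy mnpv qsw pvet msbru
Hunk 5: at line 9 remove [mnpv,qsw] add [ppw,medu,abr] -> 15 lines: wwv mud ngszk kdcti oun plesa fizd vifq euxco iycy ppw medu abr pvet msbru
Hunk 6: at line 7 remove [euxco] add [fyp] -> 15 lines: wwv mud ngszk kdcti oun plesa fizd vifq fyp iycy ppw medu abr pvet msbru
Final line count: 15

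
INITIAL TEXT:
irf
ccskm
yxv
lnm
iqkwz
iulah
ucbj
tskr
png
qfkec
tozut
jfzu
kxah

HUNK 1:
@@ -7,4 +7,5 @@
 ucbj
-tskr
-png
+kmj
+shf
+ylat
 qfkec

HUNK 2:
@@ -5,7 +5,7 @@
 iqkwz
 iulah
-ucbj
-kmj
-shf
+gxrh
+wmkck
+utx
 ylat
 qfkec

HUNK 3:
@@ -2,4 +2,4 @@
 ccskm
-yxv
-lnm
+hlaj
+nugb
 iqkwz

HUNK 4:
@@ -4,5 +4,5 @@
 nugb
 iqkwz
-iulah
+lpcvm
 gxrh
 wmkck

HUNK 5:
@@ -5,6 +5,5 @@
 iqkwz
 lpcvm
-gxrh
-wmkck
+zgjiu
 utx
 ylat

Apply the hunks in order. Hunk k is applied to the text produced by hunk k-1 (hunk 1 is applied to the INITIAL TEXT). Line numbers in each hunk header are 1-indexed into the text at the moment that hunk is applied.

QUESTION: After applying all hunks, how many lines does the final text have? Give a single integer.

Hunk 1: at line 7 remove [tskr,png] add [kmj,shf,ylat] -> 14 lines: irf ccskm yxv lnm iqkwz iulah ucbj kmj shf ylat qfkec tozut jfzu kxah
Hunk 2: at line 5 remove [ucbj,kmj,shf] add [gxrh,wmkck,utx] -> 14 lines: irf ccskm yxv lnm iqkwz iulah gxrh wmkck utx ylat qfkec tozut jfzu kxah
Hunk 3: at line 2 remove [yxv,lnm] add [hlaj,nugb] -> 14 lines: irf ccskm hlaj nugb iqkwz iulah gxrh wmkck utx ylat qfkec tozut jfzu kxah
Hunk 4: at line 4 remove [iulah] add [lpcvm] -> 14 lines: irf ccskm hlaj nugb iqkwz lpcvm gxrh wmkck utx ylat qfkec tozut jfzu kxah
Hunk 5: at line 5 remove [gxrh,wmkck] add [zgjiu] -> 13 lines: irf ccskm hlaj nugb iqkwz lpcvm zgjiu utx ylat qfkec tozut jfzu kxah
Final line count: 13

Answer: 13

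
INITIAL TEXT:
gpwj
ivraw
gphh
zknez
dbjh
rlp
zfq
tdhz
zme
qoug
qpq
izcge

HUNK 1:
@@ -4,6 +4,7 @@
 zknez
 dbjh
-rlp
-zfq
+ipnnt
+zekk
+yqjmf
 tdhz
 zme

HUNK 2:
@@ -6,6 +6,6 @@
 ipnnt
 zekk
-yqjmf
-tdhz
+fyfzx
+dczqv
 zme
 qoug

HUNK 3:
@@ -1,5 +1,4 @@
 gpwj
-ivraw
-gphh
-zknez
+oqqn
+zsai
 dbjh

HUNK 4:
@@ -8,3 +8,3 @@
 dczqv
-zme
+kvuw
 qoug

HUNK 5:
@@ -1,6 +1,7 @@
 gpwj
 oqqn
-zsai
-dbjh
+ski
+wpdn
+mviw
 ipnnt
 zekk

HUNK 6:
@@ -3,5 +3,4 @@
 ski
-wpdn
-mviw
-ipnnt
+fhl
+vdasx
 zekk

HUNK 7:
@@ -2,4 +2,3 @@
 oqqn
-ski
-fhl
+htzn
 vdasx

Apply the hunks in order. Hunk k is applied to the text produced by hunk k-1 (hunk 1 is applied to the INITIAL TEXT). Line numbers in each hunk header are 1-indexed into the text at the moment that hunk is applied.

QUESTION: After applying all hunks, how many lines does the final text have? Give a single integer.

Hunk 1: at line 4 remove [rlp,zfq] add [ipnnt,zekk,yqjmf] -> 13 lines: gpwj ivraw gphh zknez dbjh ipnnt zekk yqjmf tdhz zme qoug qpq izcge
Hunk 2: at line 6 remove [yqjmf,tdhz] add [fyfzx,dczqv] -> 13 lines: gpwj ivraw gphh zknez dbjh ipnnt zekk fyfzx dczqv zme qoug qpq izcge
Hunk 3: at line 1 remove [ivraw,gphh,zknez] add [oqqn,zsai] -> 12 lines: gpwj oqqn zsai dbjh ipnnt zekk fyfzx dczqv zme qoug qpq izcge
Hunk 4: at line 8 remove [zme] add [kvuw] -> 12 lines: gpwj oqqn zsai dbjh ipnnt zekk fyfzx dczqv kvuw qoug qpq izcge
Hunk 5: at line 1 remove [zsai,dbjh] add [ski,wpdn,mviw] -> 13 lines: gpwj oqqn ski wpdn mviw ipnnt zekk fyfzx dczqv kvuw qoug qpq izcge
Hunk 6: at line 3 remove [wpdn,mviw,ipnnt] add [fhl,vdasx] -> 12 lines: gpwj oqqn ski fhl vdasx zekk fyfzx dczqv kvuw qoug qpq izcge
Hunk 7: at line 2 remove [ski,fhl] add [htzn] -> 11 lines: gpwj oqqn htzn vdasx zekk fyfzx dczqv kvuw qoug qpq izcge
Final line count: 11

Answer: 11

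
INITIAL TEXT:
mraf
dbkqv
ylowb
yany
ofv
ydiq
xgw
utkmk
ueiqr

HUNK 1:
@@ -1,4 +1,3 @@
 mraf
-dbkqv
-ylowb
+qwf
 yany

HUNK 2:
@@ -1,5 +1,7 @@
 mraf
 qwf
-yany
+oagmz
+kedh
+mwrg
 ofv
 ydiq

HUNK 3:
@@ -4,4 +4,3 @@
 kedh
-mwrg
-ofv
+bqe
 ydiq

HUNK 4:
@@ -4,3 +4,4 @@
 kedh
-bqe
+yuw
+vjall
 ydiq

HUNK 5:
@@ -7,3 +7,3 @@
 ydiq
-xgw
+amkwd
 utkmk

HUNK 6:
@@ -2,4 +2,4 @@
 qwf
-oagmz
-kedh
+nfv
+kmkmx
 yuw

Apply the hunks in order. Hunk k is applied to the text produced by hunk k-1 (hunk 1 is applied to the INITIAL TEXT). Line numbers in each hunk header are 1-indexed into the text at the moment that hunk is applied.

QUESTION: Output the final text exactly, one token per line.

Answer: mraf
qwf
nfv
kmkmx
yuw
vjall
ydiq
amkwd
utkmk
ueiqr

Derivation:
Hunk 1: at line 1 remove [dbkqv,ylowb] add [qwf] -> 8 lines: mraf qwf yany ofv ydiq xgw utkmk ueiqr
Hunk 2: at line 1 remove [yany] add [oagmz,kedh,mwrg] -> 10 lines: mraf qwf oagmz kedh mwrg ofv ydiq xgw utkmk ueiqr
Hunk 3: at line 4 remove [mwrg,ofv] add [bqe] -> 9 lines: mraf qwf oagmz kedh bqe ydiq xgw utkmk ueiqr
Hunk 4: at line 4 remove [bqe] add [yuw,vjall] -> 10 lines: mraf qwf oagmz kedh yuw vjall ydiq xgw utkmk ueiqr
Hunk 5: at line 7 remove [xgw] add [amkwd] -> 10 lines: mraf qwf oagmz kedh yuw vjall ydiq amkwd utkmk ueiqr
Hunk 6: at line 2 remove [oagmz,kedh] add [nfv,kmkmx] -> 10 lines: mraf qwf nfv kmkmx yuw vjall ydiq amkwd utkmk ueiqr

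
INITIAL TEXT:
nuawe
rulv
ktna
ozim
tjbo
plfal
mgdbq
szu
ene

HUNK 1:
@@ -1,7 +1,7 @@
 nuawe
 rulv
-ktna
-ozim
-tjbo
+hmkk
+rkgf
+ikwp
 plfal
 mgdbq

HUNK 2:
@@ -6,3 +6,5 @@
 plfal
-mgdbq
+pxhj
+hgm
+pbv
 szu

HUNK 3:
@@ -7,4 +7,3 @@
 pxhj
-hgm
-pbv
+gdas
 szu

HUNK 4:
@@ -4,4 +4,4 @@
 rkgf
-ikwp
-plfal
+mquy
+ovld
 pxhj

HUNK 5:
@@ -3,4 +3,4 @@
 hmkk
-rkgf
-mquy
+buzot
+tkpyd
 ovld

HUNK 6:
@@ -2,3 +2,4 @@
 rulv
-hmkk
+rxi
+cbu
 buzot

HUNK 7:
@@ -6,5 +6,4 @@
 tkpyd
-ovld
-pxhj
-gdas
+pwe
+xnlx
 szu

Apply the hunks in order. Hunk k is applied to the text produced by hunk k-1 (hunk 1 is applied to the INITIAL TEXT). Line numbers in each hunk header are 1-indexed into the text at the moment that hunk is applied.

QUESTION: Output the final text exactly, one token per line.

Hunk 1: at line 1 remove [ktna,ozim,tjbo] add [hmkk,rkgf,ikwp] -> 9 lines: nuawe rulv hmkk rkgf ikwp plfal mgdbq szu ene
Hunk 2: at line 6 remove [mgdbq] add [pxhj,hgm,pbv] -> 11 lines: nuawe rulv hmkk rkgf ikwp plfal pxhj hgm pbv szu ene
Hunk 3: at line 7 remove [hgm,pbv] add [gdas] -> 10 lines: nuawe rulv hmkk rkgf ikwp plfal pxhj gdas szu ene
Hunk 4: at line 4 remove [ikwp,plfal] add [mquy,ovld] -> 10 lines: nuawe rulv hmkk rkgf mquy ovld pxhj gdas szu ene
Hunk 5: at line 3 remove [rkgf,mquy] add [buzot,tkpyd] -> 10 lines: nuawe rulv hmkk buzot tkpyd ovld pxhj gdas szu ene
Hunk 6: at line 2 remove [hmkk] add [rxi,cbu] -> 11 lines: nuawe rulv rxi cbu buzot tkpyd ovld pxhj gdas szu ene
Hunk 7: at line 6 remove [ovld,pxhj,gdas] add [pwe,xnlx] -> 10 lines: nuawe rulv rxi cbu buzot tkpyd pwe xnlx szu ene

Answer: nuawe
rulv
rxi
cbu
buzot
tkpyd
pwe
xnlx
szu
ene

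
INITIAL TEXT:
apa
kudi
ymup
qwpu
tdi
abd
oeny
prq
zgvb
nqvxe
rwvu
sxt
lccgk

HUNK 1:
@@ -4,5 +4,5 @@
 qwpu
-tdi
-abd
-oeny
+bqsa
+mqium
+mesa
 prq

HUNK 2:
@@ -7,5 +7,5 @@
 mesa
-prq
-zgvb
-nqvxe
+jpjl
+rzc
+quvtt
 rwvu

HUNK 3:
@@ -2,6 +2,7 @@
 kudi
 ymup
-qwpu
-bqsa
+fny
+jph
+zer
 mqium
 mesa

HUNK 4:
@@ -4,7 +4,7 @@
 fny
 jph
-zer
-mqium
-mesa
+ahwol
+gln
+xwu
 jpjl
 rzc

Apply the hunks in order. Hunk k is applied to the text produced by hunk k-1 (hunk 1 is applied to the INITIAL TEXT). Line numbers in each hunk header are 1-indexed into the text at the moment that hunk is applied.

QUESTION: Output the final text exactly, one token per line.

Hunk 1: at line 4 remove [tdi,abd,oeny] add [bqsa,mqium,mesa] -> 13 lines: apa kudi ymup qwpu bqsa mqium mesa prq zgvb nqvxe rwvu sxt lccgk
Hunk 2: at line 7 remove [prq,zgvb,nqvxe] add [jpjl,rzc,quvtt] -> 13 lines: apa kudi ymup qwpu bqsa mqium mesa jpjl rzc quvtt rwvu sxt lccgk
Hunk 3: at line 2 remove [qwpu,bqsa] add [fny,jph,zer] -> 14 lines: apa kudi ymup fny jph zer mqium mesa jpjl rzc quvtt rwvu sxt lccgk
Hunk 4: at line 4 remove [zer,mqium,mesa] add [ahwol,gln,xwu] -> 14 lines: apa kudi ymup fny jph ahwol gln xwu jpjl rzc quvtt rwvu sxt lccgk

Answer: apa
kudi
ymup
fny
jph
ahwol
gln
xwu
jpjl
rzc
quvtt
rwvu
sxt
lccgk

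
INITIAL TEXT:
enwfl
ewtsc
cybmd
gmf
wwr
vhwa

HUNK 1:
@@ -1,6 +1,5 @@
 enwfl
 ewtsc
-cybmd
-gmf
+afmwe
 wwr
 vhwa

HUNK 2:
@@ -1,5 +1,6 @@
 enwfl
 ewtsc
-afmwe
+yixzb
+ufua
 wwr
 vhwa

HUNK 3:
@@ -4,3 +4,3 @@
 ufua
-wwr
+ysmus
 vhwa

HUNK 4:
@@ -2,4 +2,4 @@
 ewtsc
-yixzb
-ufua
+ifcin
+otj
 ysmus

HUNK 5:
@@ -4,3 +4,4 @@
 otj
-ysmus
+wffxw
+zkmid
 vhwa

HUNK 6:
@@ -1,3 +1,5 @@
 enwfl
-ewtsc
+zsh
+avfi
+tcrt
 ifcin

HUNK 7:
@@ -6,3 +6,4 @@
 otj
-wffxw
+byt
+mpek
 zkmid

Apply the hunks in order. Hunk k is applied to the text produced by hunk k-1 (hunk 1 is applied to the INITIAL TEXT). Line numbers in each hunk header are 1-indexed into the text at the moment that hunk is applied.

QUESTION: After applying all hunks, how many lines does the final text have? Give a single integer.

Answer: 10

Derivation:
Hunk 1: at line 1 remove [cybmd,gmf] add [afmwe] -> 5 lines: enwfl ewtsc afmwe wwr vhwa
Hunk 2: at line 1 remove [afmwe] add [yixzb,ufua] -> 6 lines: enwfl ewtsc yixzb ufua wwr vhwa
Hunk 3: at line 4 remove [wwr] add [ysmus] -> 6 lines: enwfl ewtsc yixzb ufua ysmus vhwa
Hunk 4: at line 2 remove [yixzb,ufua] add [ifcin,otj] -> 6 lines: enwfl ewtsc ifcin otj ysmus vhwa
Hunk 5: at line 4 remove [ysmus] add [wffxw,zkmid] -> 7 lines: enwfl ewtsc ifcin otj wffxw zkmid vhwa
Hunk 6: at line 1 remove [ewtsc] add [zsh,avfi,tcrt] -> 9 lines: enwfl zsh avfi tcrt ifcin otj wffxw zkmid vhwa
Hunk 7: at line 6 remove [wffxw] add [byt,mpek] -> 10 lines: enwfl zsh avfi tcrt ifcin otj byt mpek zkmid vhwa
Final line count: 10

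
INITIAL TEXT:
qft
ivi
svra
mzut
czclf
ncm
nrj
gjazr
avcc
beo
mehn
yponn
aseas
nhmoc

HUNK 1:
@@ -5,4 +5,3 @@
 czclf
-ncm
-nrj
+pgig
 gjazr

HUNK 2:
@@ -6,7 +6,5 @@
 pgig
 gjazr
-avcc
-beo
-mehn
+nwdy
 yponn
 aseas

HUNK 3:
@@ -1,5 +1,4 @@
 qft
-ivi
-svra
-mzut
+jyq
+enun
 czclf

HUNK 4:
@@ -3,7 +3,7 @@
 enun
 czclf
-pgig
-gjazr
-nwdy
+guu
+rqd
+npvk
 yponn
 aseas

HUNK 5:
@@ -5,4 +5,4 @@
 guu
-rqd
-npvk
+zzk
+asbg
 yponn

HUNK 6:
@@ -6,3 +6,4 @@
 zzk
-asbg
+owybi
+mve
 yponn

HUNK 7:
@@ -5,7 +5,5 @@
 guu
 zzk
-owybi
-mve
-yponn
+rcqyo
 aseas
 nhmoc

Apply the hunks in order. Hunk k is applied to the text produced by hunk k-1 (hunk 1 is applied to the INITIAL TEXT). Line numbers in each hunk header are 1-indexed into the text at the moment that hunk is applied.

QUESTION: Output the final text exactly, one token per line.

Hunk 1: at line 5 remove [ncm,nrj] add [pgig] -> 13 lines: qft ivi svra mzut czclf pgig gjazr avcc beo mehn yponn aseas nhmoc
Hunk 2: at line 6 remove [avcc,beo,mehn] add [nwdy] -> 11 lines: qft ivi svra mzut czclf pgig gjazr nwdy yponn aseas nhmoc
Hunk 3: at line 1 remove [ivi,svra,mzut] add [jyq,enun] -> 10 lines: qft jyq enun czclf pgig gjazr nwdy yponn aseas nhmoc
Hunk 4: at line 3 remove [pgig,gjazr,nwdy] add [guu,rqd,npvk] -> 10 lines: qft jyq enun czclf guu rqd npvk yponn aseas nhmoc
Hunk 5: at line 5 remove [rqd,npvk] add [zzk,asbg] -> 10 lines: qft jyq enun czclf guu zzk asbg yponn aseas nhmoc
Hunk 6: at line 6 remove [asbg] add [owybi,mve] -> 11 lines: qft jyq enun czclf guu zzk owybi mve yponn aseas nhmoc
Hunk 7: at line 5 remove [owybi,mve,yponn] add [rcqyo] -> 9 lines: qft jyq enun czclf guu zzk rcqyo aseas nhmoc

Answer: qft
jyq
enun
czclf
guu
zzk
rcqyo
aseas
nhmoc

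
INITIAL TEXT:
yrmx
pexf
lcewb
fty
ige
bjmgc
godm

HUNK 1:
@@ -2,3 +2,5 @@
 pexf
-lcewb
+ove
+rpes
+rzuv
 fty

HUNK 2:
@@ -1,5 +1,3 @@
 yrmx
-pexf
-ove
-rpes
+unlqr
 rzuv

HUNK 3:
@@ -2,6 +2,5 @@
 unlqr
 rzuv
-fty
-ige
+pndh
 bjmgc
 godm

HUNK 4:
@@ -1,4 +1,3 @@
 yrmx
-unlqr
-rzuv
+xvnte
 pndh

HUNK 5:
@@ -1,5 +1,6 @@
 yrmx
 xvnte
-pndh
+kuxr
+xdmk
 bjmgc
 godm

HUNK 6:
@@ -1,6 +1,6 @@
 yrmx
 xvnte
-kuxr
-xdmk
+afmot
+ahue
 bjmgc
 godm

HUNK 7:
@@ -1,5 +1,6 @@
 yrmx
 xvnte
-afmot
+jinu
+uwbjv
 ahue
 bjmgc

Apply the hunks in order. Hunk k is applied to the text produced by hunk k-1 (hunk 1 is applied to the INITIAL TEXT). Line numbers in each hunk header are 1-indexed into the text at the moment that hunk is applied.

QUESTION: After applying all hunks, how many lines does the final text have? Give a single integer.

Answer: 7

Derivation:
Hunk 1: at line 2 remove [lcewb] add [ove,rpes,rzuv] -> 9 lines: yrmx pexf ove rpes rzuv fty ige bjmgc godm
Hunk 2: at line 1 remove [pexf,ove,rpes] add [unlqr] -> 7 lines: yrmx unlqr rzuv fty ige bjmgc godm
Hunk 3: at line 2 remove [fty,ige] add [pndh] -> 6 lines: yrmx unlqr rzuv pndh bjmgc godm
Hunk 4: at line 1 remove [unlqr,rzuv] add [xvnte] -> 5 lines: yrmx xvnte pndh bjmgc godm
Hunk 5: at line 1 remove [pndh] add [kuxr,xdmk] -> 6 lines: yrmx xvnte kuxr xdmk bjmgc godm
Hunk 6: at line 1 remove [kuxr,xdmk] add [afmot,ahue] -> 6 lines: yrmx xvnte afmot ahue bjmgc godm
Hunk 7: at line 1 remove [afmot] add [jinu,uwbjv] -> 7 lines: yrmx xvnte jinu uwbjv ahue bjmgc godm
Final line count: 7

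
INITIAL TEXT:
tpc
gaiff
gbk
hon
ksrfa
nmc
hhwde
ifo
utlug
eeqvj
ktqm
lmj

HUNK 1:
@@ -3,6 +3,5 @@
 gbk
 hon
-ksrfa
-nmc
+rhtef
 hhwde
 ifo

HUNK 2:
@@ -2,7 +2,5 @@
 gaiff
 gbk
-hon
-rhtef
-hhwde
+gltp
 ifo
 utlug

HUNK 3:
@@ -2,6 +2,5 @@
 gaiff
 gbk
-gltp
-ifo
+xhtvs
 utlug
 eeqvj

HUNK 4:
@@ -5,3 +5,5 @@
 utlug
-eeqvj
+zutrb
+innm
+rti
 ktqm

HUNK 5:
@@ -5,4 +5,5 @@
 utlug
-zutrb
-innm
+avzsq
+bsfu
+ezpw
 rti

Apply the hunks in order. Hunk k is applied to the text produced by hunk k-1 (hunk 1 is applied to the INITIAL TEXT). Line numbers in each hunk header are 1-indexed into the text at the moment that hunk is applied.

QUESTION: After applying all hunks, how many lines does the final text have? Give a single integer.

Answer: 11

Derivation:
Hunk 1: at line 3 remove [ksrfa,nmc] add [rhtef] -> 11 lines: tpc gaiff gbk hon rhtef hhwde ifo utlug eeqvj ktqm lmj
Hunk 2: at line 2 remove [hon,rhtef,hhwde] add [gltp] -> 9 lines: tpc gaiff gbk gltp ifo utlug eeqvj ktqm lmj
Hunk 3: at line 2 remove [gltp,ifo] add [xhtvs] -> 8 lines: tpc gaiff gbk xhtvs utlug eeqvj ktqm lmj
Hunk 4: at line 5 remove [eeqvj] add [zutrb,innm,rti] -> 10 lines: tpc gaiff gbk xhtvs utlug zutrb innm rti ktqm lmj
Hunk 5: at line 5 remove [zutrb,innm] add [avzsq,bsfu,ezpw] -> 11 lines: tpc gaiff gbk xhtvs utlug avzsq bsfu ezpw rti ktqm lmj
Final line count: 11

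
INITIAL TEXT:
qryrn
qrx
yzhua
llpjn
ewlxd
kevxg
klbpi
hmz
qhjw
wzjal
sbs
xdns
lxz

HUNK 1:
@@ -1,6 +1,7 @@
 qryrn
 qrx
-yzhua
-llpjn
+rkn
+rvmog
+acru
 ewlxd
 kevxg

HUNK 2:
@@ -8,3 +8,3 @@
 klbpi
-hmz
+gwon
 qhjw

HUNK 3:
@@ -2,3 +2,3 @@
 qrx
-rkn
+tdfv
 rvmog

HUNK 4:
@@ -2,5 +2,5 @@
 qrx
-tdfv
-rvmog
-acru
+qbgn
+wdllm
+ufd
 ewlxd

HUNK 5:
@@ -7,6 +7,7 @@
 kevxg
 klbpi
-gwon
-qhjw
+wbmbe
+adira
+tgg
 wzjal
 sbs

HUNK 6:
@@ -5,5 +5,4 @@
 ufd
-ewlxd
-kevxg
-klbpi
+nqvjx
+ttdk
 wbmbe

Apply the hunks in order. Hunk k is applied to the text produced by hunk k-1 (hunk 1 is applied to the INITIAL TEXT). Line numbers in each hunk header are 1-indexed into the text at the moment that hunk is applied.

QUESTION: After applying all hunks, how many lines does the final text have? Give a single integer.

Answer: 14

Derivation:
Hunk 1: at line 1 remove [yzhua,llpjn] add [rkn,rvmog,acru] -> 14 lines: qryrn qrx rkn rvmog acru ewlxd kevxg klbpi hmz qhjw wzjal sbs xdns lxz
Hunk 2: at line 8 remove [hmz] add [gwon] -> 14 lines: qryrn qrx rkn rvmog acru ewlxd kevxg klbpi gwon qhjw wzjal sbs xdns lxz
Hunk 3: at line 2 remove [rkn] add [tdfv] -> 14 lines: qryrn qrx tdfv rvmog acru ewlxd kevxg klbpi gwon qhjw wzjal sbs xdns lxz
Hunk 4: at line 2 remove [tdfv,rvmog,acru] add [qbgn,wdllm,ufd] -> 14 lines: qryrn qrx qbgn wdllm ufd ewlxd kevxg klbpi gwon qhjw wzjal sbs xdns lxz
Hunk 5: at line 7 remove [gwon,qhjw] add [wbmbe,adira,tgg] -> 15 lines: qryrn qrx qbgn wdllm ufd ewlxd kevxg klbpi wbmbe adira tgg wzjal sbs xdns lxz
Hunk 6: at line 5 remove [ewlxd,kevxg,klbpi] add [nqvjx,ttdk] -> 14 lines: qryrn qrx qbgn wdllm ufd nqvjx ttdk wbmbe adira tgg wzjal sbs xdns lxz
Final line count: 14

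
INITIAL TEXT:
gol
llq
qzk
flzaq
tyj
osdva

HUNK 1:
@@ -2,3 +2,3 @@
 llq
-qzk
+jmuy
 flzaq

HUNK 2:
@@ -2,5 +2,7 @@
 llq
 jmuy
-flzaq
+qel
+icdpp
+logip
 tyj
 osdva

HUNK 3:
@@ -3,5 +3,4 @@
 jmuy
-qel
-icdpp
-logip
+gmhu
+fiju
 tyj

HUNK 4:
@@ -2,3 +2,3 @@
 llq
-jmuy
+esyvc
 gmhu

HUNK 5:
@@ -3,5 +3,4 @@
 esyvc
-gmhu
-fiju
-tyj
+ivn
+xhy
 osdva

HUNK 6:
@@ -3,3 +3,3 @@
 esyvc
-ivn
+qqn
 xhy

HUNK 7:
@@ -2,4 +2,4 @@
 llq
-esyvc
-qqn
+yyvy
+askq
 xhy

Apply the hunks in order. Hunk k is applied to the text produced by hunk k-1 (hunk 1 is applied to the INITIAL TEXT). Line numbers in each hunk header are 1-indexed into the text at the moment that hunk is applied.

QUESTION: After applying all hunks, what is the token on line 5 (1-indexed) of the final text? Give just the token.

Answer: xhy

Derivation:
Hunk 1: at line 2 remove [qzk] add [jmuy] -> 6 lines: gol llq jmuy flzaq tyj osdva
Hunk 2: at line 2 remove [flzaq] add [qel,icdpp,logip] -> 8 lines: gol llq jmuy qel icdpp logip tyj osdva
Hunk 3: at line 3 remove [qel,icdpp,logip] add [gmhu,fiju] -> 7 lines: gol llq jmuy gmhu fiju tyj osdva
Hunk 4: at line 2 remove [jmuy] add [esyvc] -> 7 lines: gol llq esyvc gmhu fiju tyj osdva
Hunk 5: at line 3 remove [gmhu,fiju,tyj] add [ivn,xhy] -> 6 lines: gol llq esyvc ivn xhy osdva
Hunk 6: at line 3 remove [ivn] add [qqn] -> 6 lines: gol llq esyvc qqn xhy osdva
Hunk 7: at line 2 remove [esyvc,qqn] add [yyvy,askq] -> 6 lines: gol llq yyvy askq xhy osdva
Final line 5: xhy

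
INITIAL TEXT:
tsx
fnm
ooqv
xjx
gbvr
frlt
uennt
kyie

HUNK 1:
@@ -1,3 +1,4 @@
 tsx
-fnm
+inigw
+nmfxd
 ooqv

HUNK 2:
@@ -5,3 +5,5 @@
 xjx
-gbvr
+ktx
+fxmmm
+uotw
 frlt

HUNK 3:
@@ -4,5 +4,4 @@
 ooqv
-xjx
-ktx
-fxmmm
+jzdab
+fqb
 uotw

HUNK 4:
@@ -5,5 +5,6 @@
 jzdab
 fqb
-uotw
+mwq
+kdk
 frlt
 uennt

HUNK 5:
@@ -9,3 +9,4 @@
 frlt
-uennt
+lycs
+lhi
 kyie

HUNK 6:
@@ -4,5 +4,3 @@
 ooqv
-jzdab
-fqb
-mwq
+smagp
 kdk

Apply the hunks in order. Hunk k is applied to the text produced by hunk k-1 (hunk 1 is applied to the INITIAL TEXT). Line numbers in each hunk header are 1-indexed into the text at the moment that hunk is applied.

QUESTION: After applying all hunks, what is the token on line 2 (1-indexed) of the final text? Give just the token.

Answer: inigw

Derivation:
Hunk 1: at line 1 remove [fnm] add [inigw,nmfxd] -> 9 lines: tsx inigw nmfxd ooqv xjx gbvr frlt uennt kyie
Hunk 2: at line 5 remove [gbvr] add [ktx,fxmmm,uotw] -> 11 lines: tsx inigw nmfxd ooqv xjx ktx fxmmm uotw frlt uennt kyie
Hunk 3: at line 4 remove [xjx,ktx,fxmmm] add [jzdab,fqb] -> 10 lines: tsx inigw nmfxd ooqv jzdab fqb uotw frlt uennt kyie
Hunk 4: at line 5 remove [uotw] add [mwq,kdk] -> 11 lines: tsx inigw nmfxd ooqv jzdab fqb mwq kdk frlt uennt kyie
Hunk 5: at line 9 remove [uennt] add [lycs,lhi] -> 12 lines: tsx inigw nmfxd ooqv jzdab fqb mwq kdk frlt lycs lhi kyie
Hunk 6: at line 4 remove [jzdab,fqb,mwq] add [smagp] -> 10 lines: tsx inigw nmfxd ooqv smagp kdk frlt lycs lhi kyie
Final line 2: inigw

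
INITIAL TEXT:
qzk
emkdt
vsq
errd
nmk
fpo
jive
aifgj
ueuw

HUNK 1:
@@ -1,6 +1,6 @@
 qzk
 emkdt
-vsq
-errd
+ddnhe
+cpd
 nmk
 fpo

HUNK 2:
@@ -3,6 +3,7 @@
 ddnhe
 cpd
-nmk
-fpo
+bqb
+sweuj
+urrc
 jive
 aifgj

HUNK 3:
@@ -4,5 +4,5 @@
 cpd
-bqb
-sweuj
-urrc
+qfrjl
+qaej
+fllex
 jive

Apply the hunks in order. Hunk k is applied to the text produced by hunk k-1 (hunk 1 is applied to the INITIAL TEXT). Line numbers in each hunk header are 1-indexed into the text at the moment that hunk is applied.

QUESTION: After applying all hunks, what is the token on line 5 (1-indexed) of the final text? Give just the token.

Answer: qfrjl

Derivation:
Hunk 1: at line 1 remove [vsq,errd] add [ddnhe,cpd] -> 9 lines: qzk emkdt ddnhe cpd nmk fpo jive aifgj ueuw
Hunk 2: at line 3 remove [nmk,fpo] add [bqb,sweuj,urrc] -> 10 lines: qzk emkdt ddnhe cpd bqb sweuj urrc jive aifgj ueuw
Hunk 3: at line 4 remove [bqb,sweuj,urrc] add [qfrjl,qaej,fllex] -> 10 lines: qzk emkdt ddnhe cpd qfrjl qaej fllex jive aifgj ueuw
Final line 5: qfrjl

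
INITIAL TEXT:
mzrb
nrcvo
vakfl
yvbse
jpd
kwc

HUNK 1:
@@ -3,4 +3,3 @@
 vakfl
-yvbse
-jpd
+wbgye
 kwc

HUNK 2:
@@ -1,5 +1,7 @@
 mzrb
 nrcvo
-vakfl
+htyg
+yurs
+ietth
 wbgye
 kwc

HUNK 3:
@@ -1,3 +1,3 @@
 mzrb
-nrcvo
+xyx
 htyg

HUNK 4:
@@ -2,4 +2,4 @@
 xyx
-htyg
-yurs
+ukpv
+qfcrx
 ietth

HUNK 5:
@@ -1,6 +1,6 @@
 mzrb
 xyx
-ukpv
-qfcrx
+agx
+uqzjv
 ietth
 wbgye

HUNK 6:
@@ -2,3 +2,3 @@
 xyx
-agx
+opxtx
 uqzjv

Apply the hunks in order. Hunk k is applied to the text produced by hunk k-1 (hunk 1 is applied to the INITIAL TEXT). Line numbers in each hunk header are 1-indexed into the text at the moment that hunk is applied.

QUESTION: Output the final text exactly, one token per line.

Answer: mzrb
xyx
opxtx
uqzjv
ietth
wbgye
kwc

Derivation:
Hunk 1: at line 3 remove [yvbse,jpd] add [wbgye] -> 5 lines: mzrb nrcvo vakfl wbgye kwc
Hunk 2: at line 1 remove [vakfl] add [htyg,yurs,ietth] -> 7 lines: mzrb nrcvo htyg yurs ietth wbgye kwc
Hunk 3: at line 1 remove [nrcvo] add [xyx] -> 7 lines: mzrb xyx htyg yurs ietth wbgye kwc
Hunk 4: at line 2 remove [htyg,yurs] add [ukpv,qfcrx] -> 7 lines: mzrb xyx ukpv qfcrx ietth wbgye kwc
Hunk 5: at line 1 remove [ukpv,qfcrx] add [agx,uqzjv] -> 7 lines: mzrb xyx agx uqzjv ietth wbgye kwc
Hunk 6: at line 2 remove [agx] add [opxtx] -> 7 lines: mzrb xyx opxtx uqzjv ietth wbgye kwc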